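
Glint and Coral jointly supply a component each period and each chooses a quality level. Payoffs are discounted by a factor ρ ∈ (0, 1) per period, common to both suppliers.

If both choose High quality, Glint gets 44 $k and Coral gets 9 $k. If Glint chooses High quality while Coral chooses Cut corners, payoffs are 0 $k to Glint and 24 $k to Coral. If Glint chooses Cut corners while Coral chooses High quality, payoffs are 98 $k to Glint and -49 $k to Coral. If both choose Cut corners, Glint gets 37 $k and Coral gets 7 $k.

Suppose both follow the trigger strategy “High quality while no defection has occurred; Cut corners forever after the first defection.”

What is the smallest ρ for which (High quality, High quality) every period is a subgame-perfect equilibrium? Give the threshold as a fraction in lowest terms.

For Glint: deviation gain 98−44 = 54, per-period punishment loss 44−37 = 7. IC gives ρ ≥ 54/61.
For Coral: gain 15, loss 2 per period, so ρ ≥ 15/17.
The tighter constraint is Glint's, so cooperation needs ρ ≥ 54/61.

54/61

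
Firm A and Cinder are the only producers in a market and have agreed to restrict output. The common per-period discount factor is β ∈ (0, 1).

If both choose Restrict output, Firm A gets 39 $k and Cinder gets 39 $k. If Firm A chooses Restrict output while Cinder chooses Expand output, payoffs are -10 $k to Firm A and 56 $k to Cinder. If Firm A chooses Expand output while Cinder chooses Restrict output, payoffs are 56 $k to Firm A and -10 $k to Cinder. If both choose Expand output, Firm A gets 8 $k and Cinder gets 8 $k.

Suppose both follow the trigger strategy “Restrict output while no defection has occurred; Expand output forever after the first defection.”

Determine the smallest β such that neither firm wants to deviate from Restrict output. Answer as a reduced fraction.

Cooperation forever yields 39 each period: 39/(1−β).
Deviating yields 56 once, then 8 forever: 56 + 8β/(1−β).
No profitable deviation requires 39/(1−β) ≥ 56 + 8β/(1−β).
Multiplying by (1−β): 39 ≥ 56(1−β) + 8β = 56 − 48β.
So 48β ≥ 17, i.e. β ≥ 17/48.

17/48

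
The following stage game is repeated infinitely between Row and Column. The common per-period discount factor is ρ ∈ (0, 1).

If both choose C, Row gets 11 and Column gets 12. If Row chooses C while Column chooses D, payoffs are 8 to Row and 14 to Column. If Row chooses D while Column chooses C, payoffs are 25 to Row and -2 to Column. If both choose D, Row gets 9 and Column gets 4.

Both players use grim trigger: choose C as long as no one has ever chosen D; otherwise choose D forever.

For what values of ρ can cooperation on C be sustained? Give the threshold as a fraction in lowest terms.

7/8

For Row: deviation gain 25−11 = 14, per-period punishment loss 11−9 = 2. IC gives ρ ≥ 14/16 = 7/8.
For Column: gain 2, loss 8 per period, so ρ ≥ 2/10 = 1/5.
The tighter constraint is Row's, so cooperation needs ρ ≥ 7/8.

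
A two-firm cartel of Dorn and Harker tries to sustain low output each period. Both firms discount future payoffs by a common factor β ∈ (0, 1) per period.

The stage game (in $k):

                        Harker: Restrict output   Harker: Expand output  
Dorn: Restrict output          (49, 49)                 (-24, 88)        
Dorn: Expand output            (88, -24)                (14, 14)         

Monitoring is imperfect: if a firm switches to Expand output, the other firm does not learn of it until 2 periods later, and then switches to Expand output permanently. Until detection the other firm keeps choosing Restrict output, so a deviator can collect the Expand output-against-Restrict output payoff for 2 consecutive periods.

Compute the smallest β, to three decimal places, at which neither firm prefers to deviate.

0.726

The best deviation is to choose Expand output for all 2 undetected periods, earning 88 each, then 14 forever once detected.
Deviation value: 88(1−β^2)/(1−β) + 14β^2/(1−β); cooperation value: 49/(1−β).
IC: 49 ≥ 88(1−β^2) + 14β^2 = 88 − 74β^2.
So β^2 ≥ 39/74, giving β ≥ (39/74)^(1/2) ≈ 0.726.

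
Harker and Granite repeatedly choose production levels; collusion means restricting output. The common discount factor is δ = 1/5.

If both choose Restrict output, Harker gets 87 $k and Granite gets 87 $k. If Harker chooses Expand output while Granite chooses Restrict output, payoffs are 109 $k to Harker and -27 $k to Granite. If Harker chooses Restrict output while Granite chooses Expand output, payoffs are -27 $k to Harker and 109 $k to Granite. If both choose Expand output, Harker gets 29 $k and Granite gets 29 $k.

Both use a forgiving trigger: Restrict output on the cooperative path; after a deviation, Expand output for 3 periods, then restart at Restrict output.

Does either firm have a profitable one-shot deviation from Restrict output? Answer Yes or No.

A one-shot deviation gives 109 now, then 29 for 3 periods, then back to 87.
Gain from deviating: (109−87) today; loss: (87−29) in each of the next 3 periods.
No-deviation condition: (87−29)(δ+…+δ^3) ≥ 109−87, i.e. δ+…+δ^3 ≥ 11/29.
At δ = 1/5: δ+…+δ^3 = 0.2480 < 0.3793.
So cooperation is not sustainable.

Yes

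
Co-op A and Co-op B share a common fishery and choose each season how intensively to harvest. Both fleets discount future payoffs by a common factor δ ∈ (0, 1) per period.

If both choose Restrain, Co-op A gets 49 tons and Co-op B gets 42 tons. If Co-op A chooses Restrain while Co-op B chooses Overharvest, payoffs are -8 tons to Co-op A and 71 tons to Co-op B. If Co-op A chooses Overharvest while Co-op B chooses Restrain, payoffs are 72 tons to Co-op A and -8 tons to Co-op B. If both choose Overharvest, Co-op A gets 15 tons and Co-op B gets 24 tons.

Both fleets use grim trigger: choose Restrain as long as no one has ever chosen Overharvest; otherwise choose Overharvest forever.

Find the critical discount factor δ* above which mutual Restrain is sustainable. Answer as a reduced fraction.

Co-op A's threshold: (72−49)/(72−15) = 23/57.
Co-op B's threshold: (71−42)/(71−24) = 29/47.
23/57 < 29/47, so Co-op B binds and δ* = 29/47.

29/47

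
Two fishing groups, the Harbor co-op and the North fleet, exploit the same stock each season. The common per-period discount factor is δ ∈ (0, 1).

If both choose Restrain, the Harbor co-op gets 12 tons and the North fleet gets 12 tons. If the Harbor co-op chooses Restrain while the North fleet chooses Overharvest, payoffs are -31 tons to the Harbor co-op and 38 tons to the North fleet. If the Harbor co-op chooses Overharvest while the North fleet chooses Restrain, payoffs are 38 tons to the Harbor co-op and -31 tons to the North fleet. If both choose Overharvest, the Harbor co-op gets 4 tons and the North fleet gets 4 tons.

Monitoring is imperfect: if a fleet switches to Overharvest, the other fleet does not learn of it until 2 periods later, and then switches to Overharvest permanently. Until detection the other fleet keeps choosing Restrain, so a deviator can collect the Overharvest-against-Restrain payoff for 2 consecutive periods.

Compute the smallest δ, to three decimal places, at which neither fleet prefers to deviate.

The best deviation is to choose Overharvest for all 2 undetected periods, earning 38 each, then 4 forever once detected.
Deviation value: 38(1−δ^2)/(1−δ) + 4δ^2/(1−δ); cooperation value: 12/(1−δ).
IC: 12 ≥ 38(1−δ^2) + 4δ^2 = 38 − 34δ^2.
So δ^2 ≥ 26/34 = 13/17, giving δ ≥ (13/17)^(1/2) ≈ 0.874.

0.874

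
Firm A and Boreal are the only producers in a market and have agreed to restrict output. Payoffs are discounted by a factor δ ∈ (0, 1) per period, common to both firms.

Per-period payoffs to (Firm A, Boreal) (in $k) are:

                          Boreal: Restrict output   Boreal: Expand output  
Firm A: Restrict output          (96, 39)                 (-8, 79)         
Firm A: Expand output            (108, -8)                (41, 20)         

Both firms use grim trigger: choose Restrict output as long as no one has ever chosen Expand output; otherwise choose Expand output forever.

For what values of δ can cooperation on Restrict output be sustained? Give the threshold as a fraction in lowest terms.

40/59

Firm A's threshold: (108−96)/(108−41) = 12/67.
Boreal's threshold: (79−39)/(79−20) = 40/59.
12/67 < 40/59, so Boreal binds and δ* = 40/59.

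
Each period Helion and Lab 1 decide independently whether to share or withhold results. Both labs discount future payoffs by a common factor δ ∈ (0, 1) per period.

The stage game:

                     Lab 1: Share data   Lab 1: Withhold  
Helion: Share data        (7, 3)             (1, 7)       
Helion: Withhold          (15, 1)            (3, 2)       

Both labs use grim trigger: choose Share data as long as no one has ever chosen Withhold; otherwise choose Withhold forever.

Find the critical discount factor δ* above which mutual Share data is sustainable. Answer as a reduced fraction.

4/5

For Helion: deviation gain 15−7 = 8, per-period punishment loss 7−3 = 4. IC gives δ ≥ 8/12 = 2/3.
For Lab 1: gain 4, loss 1 per period, so δ ≥ 4/5.
The tighter constraint is Lab 1's, so cooperation needs δ ≥ 4/5.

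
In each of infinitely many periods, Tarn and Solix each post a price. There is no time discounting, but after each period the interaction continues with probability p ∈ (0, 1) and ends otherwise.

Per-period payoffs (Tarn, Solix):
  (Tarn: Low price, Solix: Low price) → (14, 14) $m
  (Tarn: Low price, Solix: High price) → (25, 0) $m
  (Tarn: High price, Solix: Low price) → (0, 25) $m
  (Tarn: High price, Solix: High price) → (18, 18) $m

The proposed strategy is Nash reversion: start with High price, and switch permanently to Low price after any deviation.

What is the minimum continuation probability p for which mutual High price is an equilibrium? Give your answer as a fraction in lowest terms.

7/11

Expected cooperation value is 18 + p·18 + p²·18 + … = 18/(1−p); deviation gives 25 + p·14/(1−p).
18 ≥ 25(1−p) + 14p ⇒ 11p ≥ 7 ⇒ p ≥ 7/11.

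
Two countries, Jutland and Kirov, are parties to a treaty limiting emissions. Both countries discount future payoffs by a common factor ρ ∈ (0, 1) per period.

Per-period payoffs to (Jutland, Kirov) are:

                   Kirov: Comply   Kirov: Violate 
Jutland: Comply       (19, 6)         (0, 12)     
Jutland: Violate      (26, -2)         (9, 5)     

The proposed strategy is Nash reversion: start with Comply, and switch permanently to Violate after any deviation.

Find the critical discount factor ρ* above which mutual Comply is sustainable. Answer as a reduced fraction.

For Jutland: deviation gain 26−19 = 7, per-period punishment loss 19−9 = 10. IC gives ρ ≥ 7/17.
For Kirov: gain 6, loss 1 per period, so ρ ≥ 6/7.
The tighter constraint is Kirov's, so cooperation needs ρ ≥ 6/7.

6/7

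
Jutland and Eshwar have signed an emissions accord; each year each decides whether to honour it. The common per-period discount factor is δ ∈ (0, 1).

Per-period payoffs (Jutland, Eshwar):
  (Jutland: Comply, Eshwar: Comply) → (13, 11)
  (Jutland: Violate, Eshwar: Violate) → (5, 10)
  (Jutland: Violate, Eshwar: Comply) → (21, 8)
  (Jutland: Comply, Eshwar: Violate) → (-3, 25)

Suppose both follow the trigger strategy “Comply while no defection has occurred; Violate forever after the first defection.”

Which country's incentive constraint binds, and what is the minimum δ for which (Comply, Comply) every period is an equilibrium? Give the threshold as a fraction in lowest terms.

Jutland's threshold: (21−13)/(21−5) = 1/2.
Eshwar's threshold: (25−11)/(25−10) = 14/15.
1/2 < 14/15, so Eshwar binds and δ* = 14/15.

Eshwar; δ ≥ 14/15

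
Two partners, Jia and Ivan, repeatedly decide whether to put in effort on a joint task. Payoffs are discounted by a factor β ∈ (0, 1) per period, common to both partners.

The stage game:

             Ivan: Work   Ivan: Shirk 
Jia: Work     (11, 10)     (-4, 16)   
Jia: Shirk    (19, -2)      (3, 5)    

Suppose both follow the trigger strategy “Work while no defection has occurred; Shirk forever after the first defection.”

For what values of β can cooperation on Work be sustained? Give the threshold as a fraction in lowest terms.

6/11

Jia: cooperation gives 11 each period; deviation gives 19 once then 3 forever.
  11/(1−β) ≥ 19 + 3β/(1−β) ⇒ β ≥ 8/16 = 1/2.
Ivan: cooperation gives 10 each period; deviation gives 16 once then 5 forever.
  β ≥ 6/11.
Both must hold, so the binding constraint is Ivan's: β ≥ 6/11.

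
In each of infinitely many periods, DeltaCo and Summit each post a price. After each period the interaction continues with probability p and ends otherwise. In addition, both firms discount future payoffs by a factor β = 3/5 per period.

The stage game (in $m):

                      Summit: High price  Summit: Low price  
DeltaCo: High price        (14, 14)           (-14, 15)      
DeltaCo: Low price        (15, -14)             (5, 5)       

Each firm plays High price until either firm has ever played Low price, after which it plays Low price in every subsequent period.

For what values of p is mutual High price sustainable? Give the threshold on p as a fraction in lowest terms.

With continuation probability p and discount β, the effective per-period discount factor is βp.
Grim-trigger IC: βp ≥ (15−14)/(15−5) = 1/10.
So p ≥ (1/10)/(3/5) = 1/6.

1/6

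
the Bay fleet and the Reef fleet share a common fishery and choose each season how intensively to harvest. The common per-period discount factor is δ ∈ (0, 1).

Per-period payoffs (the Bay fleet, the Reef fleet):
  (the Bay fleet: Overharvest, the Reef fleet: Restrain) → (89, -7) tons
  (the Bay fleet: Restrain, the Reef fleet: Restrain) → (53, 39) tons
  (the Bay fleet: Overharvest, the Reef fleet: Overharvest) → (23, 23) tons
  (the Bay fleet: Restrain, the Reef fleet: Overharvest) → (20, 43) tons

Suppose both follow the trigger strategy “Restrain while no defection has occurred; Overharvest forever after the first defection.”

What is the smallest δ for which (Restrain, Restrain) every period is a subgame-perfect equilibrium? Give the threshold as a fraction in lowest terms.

6/11

For the Bay fleet: deviation gain 89−53 = 36, per-period punishment loss 53−23 = 30. IC gives δ ≥ 36/66 = 6/11.
For the Reef fleet: gain 4, loss 16 per period, so δ ≥ 4/20 = 1/5.
The tighter constraint is the Bay fleet's, so cooperation needs δ ≥ 6/11.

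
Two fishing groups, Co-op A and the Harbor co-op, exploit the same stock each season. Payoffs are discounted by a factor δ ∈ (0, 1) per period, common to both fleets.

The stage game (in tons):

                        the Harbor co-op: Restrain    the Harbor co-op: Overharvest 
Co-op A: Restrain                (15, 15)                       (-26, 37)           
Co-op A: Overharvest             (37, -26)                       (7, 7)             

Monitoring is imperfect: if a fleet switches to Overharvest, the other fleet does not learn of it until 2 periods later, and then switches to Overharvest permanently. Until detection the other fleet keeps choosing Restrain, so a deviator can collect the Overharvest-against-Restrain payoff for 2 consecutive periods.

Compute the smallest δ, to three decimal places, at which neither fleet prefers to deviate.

The best deviation is to choose Overharvest for all 2 undetected periods, earning 37 each, then 7 forever once detected.
Deviation value: 37(1−δ^2)/(1−δ) + 7δ^2/(1−δ); cooperation value: 15/(1−δ).
IC: 15 ≥ 37(1−δ^2) + 7δ^2 = 37 − 30δ^2.
So δ^2 ≥ 22/30 = 11/15, giving δ ≥ (11/15)^(1/2) ≈ 0.856.

0.856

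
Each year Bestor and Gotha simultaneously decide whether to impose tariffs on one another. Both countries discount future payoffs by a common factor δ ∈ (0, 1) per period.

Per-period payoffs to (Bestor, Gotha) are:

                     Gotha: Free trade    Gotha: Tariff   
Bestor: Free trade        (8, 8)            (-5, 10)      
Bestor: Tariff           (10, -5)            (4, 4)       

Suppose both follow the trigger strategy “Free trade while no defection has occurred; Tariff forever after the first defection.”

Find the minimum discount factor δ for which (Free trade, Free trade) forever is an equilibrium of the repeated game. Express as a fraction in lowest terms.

1/3

One-period gain from deviating is 10 − 8 = 2. The loss is 8 − 4 = 4 in every subsequent period, with present value 4·δ/(1−δ).
Deviation is unprofitable when 4·δ/(1−δ) ≥ 2, i.e. δ/(1−δ) ≥ 1/2.
Equivalently δ ≥ 2/(2+4) = 1/3.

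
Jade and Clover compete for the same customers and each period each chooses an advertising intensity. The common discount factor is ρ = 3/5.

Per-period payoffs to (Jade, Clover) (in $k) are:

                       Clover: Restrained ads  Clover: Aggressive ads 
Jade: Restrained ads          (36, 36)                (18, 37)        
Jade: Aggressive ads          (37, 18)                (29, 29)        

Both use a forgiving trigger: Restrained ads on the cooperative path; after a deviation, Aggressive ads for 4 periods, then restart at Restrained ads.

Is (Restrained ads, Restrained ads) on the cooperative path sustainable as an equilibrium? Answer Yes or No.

A one-shot deviation gives 37 now, then 29 for 4 periods, then back to 36.
Gain from deviating: (37−36) today; loss: (36−29) in each of the next 4 periods.
No-deviation condition: (36−29)(ρ+…+ρ^4) ≥ 37−36, i.e. ρ+…+ρ^4 ≥ 1/7.
At ρ = 3/5: ρ+…+ρ^4 = 1.3056 ≥ 0.1429.
So cooperation is sustainable.

Yes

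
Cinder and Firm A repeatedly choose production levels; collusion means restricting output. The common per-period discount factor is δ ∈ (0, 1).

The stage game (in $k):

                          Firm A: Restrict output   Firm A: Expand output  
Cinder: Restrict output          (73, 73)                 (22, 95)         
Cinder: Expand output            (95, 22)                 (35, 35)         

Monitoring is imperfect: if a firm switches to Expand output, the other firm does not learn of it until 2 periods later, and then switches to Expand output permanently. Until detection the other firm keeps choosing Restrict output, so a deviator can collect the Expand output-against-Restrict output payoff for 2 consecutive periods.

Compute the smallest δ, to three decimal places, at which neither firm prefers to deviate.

0.606

A deviator earns 95 for 2 periods, then 35 forever; cooperating earns 73 forever. Multiplying the IC by (1−δ):
73 ≥ 95(1−δ^2) + 35δ^2, so 60·δ^2 ≥ 22 and δ^2 ≥ 11/30.
δ ≥ (11/30)^(1/2) ≈ 0.606.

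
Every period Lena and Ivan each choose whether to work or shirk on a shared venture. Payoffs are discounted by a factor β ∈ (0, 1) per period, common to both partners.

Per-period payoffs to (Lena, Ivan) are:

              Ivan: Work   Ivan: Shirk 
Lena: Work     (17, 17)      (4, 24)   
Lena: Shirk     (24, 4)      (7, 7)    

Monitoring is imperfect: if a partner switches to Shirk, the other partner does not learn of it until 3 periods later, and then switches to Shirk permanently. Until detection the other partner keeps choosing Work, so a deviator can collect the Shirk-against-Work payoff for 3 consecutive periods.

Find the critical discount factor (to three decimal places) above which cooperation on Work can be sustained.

0.744

A deviator earns 24 for 3 periods, then 7 forever; cooperating earns 17 forever. Multiplying the IC by (1−β):
17 ≥ 24(1−β^3) + 7β^3, so 17·β^3 ≥ 7 and β^3 ≥ 7/17.
β ≥ (7/17)^(1/3) ≈ 0.744.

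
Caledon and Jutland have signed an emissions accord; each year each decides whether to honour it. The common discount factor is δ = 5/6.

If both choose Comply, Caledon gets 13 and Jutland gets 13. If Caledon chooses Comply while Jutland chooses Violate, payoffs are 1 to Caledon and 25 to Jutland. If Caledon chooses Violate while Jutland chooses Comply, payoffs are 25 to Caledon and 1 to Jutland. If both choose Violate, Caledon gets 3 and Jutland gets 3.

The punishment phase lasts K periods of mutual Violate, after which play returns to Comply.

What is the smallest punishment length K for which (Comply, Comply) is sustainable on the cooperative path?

2

Need Σ_{k=1}^{K} δ^k ≥ (25−13)/(13−3) = 1.2000 at δ = 5/6.
At K = 1 the sum is 0.8333 < 1.2000; at K = 2 it is 1.5278 ≥ 1.2000.
So the minimum punishment length is K = 2.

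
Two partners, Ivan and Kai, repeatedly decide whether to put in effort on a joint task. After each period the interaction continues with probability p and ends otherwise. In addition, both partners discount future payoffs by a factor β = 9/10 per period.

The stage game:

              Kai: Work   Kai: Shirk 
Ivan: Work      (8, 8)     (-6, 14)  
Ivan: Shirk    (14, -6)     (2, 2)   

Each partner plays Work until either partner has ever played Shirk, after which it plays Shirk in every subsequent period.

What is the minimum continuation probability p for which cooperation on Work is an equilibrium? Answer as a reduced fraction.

5/9

Expected continuation weight on next period's payoff is β·p = 9/10·p, which plays the role of the discount factor.
Cooperation requires 9/10·p ≥ (14−8)/(14−2) = 1/2, hence p ≥ 5/9.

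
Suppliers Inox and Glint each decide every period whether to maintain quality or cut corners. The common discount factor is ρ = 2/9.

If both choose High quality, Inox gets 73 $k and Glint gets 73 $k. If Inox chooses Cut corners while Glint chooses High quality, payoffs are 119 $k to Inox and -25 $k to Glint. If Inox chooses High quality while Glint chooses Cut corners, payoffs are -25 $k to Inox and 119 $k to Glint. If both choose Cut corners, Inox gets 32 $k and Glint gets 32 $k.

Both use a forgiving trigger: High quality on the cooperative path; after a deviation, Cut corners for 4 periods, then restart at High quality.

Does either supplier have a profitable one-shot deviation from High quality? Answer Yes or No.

A one-shot deviation gives 119 now, then 32 for 4 periods, then back to 73.
Gain from deviating: (119−73) today; loss: (73−32) in each of the next 4 periods.
No-deviation condition: (73−32)(ρ+…+ρ^4) ≥ 119−73, i.e. ρ+…+ρ^4 ≥ 46/41.
At ρ = 2/9: ρ+…+ρ^4 = 0.2850 < 1.1220.
So cooperation is not sustainable.

Yes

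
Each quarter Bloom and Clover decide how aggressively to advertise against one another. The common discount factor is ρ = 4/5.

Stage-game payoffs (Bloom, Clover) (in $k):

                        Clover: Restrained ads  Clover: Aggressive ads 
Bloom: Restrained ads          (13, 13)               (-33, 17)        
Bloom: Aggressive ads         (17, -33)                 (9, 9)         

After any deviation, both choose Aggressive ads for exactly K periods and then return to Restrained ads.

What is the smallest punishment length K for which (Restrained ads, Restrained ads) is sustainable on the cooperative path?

No profitable deviation requires (13−9)(ρ+…+ρ^K) ≥ 17−13, i.e. ρ+…+ρ^K ≥ 1 ≈ 1.0000.
With ρ = 4/5, the partial sums are K=1: 0.8000, K=2: 1.4400.
K = 2 is the first length at which the sum reaches 1.0000.

2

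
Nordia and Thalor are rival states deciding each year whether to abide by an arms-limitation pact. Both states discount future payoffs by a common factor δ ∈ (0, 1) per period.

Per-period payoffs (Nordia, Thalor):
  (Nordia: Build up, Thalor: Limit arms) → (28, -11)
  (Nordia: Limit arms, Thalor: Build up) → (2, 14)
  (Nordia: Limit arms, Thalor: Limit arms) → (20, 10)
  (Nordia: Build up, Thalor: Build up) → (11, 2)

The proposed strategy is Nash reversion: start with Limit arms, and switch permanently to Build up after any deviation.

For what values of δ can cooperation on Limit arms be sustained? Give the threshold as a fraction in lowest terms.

For Nordia: deviation gain 28−20 = 8, per-period punishment loss 20−11 = 9. IC gives δ ≥ 8/17.
For Thalor: gain 4, loss 8 per period, so δ ≥ 4/12 = 1/3.
The tighter constraint is Nordia's, so cooperation needs δ ≥ 8/17.

8/17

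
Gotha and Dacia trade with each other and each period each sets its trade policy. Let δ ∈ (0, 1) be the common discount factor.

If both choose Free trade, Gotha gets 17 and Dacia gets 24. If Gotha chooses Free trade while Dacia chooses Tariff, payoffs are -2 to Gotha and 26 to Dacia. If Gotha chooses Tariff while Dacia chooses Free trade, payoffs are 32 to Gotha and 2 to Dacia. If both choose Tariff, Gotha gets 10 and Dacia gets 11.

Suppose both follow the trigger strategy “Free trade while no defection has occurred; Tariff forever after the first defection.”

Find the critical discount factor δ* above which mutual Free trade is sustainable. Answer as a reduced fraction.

For Gotha: deviation gain 32−17 = 15, per-period punishment loss 17−10 = 7. IC gives δ ≥ 15/22.
For Dacia: gain 2, loss 13 per period, so δ ≥ 2/15.
The tighter constraint is Gotha's, so cooperation needs δ ≥ 15/22.

15/22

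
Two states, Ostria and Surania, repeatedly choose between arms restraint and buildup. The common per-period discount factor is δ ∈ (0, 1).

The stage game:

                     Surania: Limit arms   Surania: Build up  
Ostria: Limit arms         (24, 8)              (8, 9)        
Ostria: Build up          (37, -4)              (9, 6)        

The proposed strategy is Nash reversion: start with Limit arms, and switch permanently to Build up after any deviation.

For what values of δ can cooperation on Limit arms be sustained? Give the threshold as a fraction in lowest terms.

13/28

Ostria's threshold: (37−24)/(37−9) = 13/28.
Surania's threshold: (9−8)/(9−6) = 1/3.
13/28 > 1/3, so Ostria binds and δ* = 13/28.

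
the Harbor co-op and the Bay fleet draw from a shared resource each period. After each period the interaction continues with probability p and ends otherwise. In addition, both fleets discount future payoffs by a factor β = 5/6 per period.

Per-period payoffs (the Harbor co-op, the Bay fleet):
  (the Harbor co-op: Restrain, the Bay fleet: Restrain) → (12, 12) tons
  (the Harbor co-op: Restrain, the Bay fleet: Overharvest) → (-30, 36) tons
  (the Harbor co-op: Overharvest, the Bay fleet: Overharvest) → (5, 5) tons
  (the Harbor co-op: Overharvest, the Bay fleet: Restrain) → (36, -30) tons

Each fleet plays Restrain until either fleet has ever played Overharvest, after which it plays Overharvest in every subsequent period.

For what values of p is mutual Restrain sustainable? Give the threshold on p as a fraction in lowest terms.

144/155

Expected continuation weight on next period's payoff is β·p = 5/6·p, which plays the role of the discount factor.
Cooperation requires 5/6·p ≥ (36−12)/(36−5) = 24/31, hence p ≥ 144/155.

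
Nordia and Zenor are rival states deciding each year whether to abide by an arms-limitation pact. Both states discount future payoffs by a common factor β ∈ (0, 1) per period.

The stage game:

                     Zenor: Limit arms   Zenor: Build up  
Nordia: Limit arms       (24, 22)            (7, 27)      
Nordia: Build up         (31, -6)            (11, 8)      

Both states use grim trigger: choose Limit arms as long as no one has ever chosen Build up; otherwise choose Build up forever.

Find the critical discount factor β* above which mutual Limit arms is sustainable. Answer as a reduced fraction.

7/20

For Nordia: deviation gain 31−24 = 7, per-period punishment loss 24−11 = 13. IC gives β ≥ 7/20.
For Zenor: gain 5, loss 14 per period, so β ≥ 5/19.
The tighter constraint is Nordia's, so cooperation needs β ≥ 7/20.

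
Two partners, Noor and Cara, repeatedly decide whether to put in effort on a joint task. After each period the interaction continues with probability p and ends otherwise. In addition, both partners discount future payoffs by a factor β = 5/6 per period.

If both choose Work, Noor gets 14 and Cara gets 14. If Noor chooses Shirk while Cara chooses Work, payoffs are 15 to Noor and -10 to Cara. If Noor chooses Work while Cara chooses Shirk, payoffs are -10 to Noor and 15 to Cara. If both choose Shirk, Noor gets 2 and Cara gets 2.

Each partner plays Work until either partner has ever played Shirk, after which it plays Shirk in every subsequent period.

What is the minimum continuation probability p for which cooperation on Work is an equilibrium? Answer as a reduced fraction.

Expected continuation weight on next period's payoff is β·p = 5/6·p, which plays the role of the discount factor.
Cooperation requires 5/6·p ≥ (15−14)/(15−2) = 1/13, hence p ≥ 6/65.

6/65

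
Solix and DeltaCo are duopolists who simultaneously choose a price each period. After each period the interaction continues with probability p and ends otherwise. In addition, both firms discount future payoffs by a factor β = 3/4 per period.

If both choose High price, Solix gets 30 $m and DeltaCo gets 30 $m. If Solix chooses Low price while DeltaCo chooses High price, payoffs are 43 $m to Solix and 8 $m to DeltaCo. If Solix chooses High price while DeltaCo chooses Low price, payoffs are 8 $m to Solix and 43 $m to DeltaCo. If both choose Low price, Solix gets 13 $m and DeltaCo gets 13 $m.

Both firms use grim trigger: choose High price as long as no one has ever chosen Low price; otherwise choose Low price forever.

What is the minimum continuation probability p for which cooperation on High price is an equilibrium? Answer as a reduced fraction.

Expected continuation weight on next period's payoff is β·p = 3/4·p, which plays the role of the discount factor.
Cooperation requires 3/4·p ≥ (43−30)/(43−13) = 13/30, hence p ≥ 26/45.

26/45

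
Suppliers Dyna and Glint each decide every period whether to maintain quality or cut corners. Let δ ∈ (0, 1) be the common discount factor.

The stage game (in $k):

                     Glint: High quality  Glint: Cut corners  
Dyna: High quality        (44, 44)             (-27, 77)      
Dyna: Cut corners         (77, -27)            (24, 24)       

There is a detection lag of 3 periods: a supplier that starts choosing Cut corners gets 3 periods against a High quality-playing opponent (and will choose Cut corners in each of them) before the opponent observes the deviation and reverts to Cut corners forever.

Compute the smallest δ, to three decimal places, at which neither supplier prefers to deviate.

0.854

The best deviation is to choose Cut corners for all 3 undetected periods, earning 77 each, then 24 forever once detected.
Deviation value: 77(1−δ^3)/(1−δ) + 24δ^3/(1−δ); cooperation value: 44/(1−δ).
IC: 44 ≥ 77(1−δ^3) + 24δ^3 = 77 − 53δ^3.
So δ^3 ≥ 33/53, giving δ ≥ (33/53)^(1/3) ≈ 0.854.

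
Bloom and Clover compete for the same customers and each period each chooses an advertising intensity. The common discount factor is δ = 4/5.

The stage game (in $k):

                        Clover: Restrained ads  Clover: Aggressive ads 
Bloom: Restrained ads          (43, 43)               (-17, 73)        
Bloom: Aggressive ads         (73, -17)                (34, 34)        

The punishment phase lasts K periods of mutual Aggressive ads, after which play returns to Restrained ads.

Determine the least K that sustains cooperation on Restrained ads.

9

No profitable deviation requires (43−34)(δ+…+δ^K) ≥ 73−43, i.e. δ+…+δ^K ≥ 10/3 ≈ 3.3333.
With δ = 4/5, the partial sums are K=1: 0.8000, K=2: 1.4400, …, K=7: 3.1611, K=8: 3.3289, K=9: 3.4631.
K = 9 is the first length at which the sum reaches 3.3333.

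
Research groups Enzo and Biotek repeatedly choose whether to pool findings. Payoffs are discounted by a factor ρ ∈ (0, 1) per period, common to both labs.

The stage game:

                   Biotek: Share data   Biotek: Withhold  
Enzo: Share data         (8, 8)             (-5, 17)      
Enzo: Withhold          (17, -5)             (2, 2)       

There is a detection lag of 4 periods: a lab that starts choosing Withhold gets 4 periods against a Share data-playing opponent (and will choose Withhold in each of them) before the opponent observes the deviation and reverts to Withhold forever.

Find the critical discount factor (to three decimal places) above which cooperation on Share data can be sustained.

A deviator earns 17 for 4 periods, then 2 forever; cooperating earns 8 forever. Multiplying the IC by (1−ρ):
8 ≥ 17(1−ρ^4) + 2ρ^4, so 15·ρ^4 ≥ 9 and ρ^4 ≥ 3/5.
ρ ≥ (3/5)^(1/4) ≈ 0.880.

0.880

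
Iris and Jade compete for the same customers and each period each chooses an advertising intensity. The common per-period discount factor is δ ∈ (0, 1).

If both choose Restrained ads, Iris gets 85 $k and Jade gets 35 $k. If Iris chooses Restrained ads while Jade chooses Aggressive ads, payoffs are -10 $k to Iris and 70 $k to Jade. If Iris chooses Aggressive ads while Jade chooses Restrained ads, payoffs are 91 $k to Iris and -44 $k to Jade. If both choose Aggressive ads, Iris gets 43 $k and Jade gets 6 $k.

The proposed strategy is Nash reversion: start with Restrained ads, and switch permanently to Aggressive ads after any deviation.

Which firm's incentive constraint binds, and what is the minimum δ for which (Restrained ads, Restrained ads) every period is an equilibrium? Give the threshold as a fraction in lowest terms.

Jade; δ ≥ 35/64

Iris: cooperation gives 85 each period; deviation gives 91 once then 43 forever.
  85/(1−δ) ≥ 91 + 43δ/(1−δ) ⇒ δ ≥ 6/48 = 1/8.
Jade: cooperation gives 35 each period; deviation gives 70 once then 6 forever.
  δ ≥ 35/64.
Both must hold, so the binding constraint is Jade's: δ ≥ 35/64.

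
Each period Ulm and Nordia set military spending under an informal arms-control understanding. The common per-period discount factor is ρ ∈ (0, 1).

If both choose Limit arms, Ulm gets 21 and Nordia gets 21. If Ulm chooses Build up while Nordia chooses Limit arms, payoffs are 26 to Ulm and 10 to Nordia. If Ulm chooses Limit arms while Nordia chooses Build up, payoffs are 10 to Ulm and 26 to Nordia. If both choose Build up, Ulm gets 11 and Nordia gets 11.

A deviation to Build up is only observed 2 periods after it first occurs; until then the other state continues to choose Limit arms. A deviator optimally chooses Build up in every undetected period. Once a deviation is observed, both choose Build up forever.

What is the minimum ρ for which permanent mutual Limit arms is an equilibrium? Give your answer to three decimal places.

The best deviation is to choose Build up for all 2 undetected periods, earning 26 each, then 11 forever once detected.
Deviation value: 26(1−ρ^2)/(1−ρ) + 11ρ^2/(1−ρ); cooperation value: 21/(1−ρ).
IC: 21 ≥ 26(1−ρ^2) + 11ρ^2 = 26 − 15ρ^2.
So ρ^2 ≥ 5/15 = 1/3, giving ρ ≥ (1/3)^(1/2) ≈ 0.577.

0.577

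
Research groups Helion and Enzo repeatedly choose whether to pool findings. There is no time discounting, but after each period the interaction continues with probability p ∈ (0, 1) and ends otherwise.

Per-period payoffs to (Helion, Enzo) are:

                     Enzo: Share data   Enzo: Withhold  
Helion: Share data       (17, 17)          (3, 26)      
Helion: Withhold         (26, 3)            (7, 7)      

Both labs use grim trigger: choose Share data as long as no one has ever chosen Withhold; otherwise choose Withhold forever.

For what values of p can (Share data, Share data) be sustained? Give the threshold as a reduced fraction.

9/19

Expected cooperation value is 17 + p·17 + p²·17 + … = 17/(1−p); deviation gives 26 + p·7/(1−p).
17 ≥ 26(1−p) + 7p ⇒ 19p ≥ 9 ⇒ p ≥ 9/19.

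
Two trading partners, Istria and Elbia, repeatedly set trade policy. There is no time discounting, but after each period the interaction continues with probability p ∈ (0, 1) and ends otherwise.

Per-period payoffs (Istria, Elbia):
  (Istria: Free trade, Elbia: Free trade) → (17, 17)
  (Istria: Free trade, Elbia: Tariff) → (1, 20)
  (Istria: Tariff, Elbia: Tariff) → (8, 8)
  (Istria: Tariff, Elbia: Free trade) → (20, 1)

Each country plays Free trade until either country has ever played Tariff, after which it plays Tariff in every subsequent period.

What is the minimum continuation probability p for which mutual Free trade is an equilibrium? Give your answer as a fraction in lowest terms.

With no time discounting, the continuation probability p plays the role of the discount factor.
Grim-trigger IC: 17/(1−p) ≥ 20 + 8p/(1−p) ⇒ p ≥ (20−17)/(20−8) = 1/4.

1/4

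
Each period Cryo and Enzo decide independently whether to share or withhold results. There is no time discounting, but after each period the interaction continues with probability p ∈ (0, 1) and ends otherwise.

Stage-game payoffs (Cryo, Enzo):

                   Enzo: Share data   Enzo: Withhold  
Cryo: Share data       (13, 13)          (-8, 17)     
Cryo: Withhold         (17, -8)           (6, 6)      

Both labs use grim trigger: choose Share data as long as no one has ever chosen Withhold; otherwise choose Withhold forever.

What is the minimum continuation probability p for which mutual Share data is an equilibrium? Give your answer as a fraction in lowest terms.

With no time discounting, the continuation probability p plays the role of the discount factor.
Grim-trigger IC: 13/(1−p) ≥ 17 + 6p/(1−p) ⇒ p ≥ (17−13)/(17−6) = 4/11.

4/11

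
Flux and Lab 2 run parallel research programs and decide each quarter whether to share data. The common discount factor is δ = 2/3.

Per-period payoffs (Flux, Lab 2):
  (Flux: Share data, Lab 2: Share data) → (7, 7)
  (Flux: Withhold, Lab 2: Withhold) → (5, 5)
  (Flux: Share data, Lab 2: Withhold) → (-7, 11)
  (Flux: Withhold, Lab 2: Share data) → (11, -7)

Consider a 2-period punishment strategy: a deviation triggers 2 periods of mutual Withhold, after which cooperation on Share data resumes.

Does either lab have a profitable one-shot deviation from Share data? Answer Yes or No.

Yes

A one-shot deviation gives 11 now, then 5 for 2 periods, then back to 7.
Gain from deviating: (11−7) today; loss: (7−5) in each of the next 2 periods.
No-deviation condition: (7−5)(δ+…+δ^2) ≥ 11−7, i.e. δ+…+δ^2 ≥ 2.
At δ = 2/3: δ+…+δ^2 = 1.1111 < 2.0000.
So cooperation is not sustainable.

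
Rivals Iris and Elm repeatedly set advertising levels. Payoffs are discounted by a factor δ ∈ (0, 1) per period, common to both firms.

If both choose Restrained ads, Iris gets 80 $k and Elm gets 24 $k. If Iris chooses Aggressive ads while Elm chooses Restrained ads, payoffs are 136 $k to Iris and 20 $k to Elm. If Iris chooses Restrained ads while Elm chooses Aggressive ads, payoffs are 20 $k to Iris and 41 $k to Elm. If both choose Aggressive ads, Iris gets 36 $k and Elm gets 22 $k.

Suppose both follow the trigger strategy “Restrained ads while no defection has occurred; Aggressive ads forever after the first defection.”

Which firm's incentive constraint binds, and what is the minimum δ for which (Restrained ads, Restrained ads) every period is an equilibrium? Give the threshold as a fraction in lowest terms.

Iris: cooperation gives 80 each period; deviation gives 136 once then 36 forever.
  80/(1−δ) ≥ 136 + 36δ/(1−δ) ⇒ δ ≥ 56/100 = 14/25.
Elm: cooperation gives 24 each period; deviation gives 41 once then 22 forever.
  δ ≥ 17/19.
Both must hold, so the binding constraint is Elm's: δ ≥ 17/19.

Elm; δ ≥ 17/19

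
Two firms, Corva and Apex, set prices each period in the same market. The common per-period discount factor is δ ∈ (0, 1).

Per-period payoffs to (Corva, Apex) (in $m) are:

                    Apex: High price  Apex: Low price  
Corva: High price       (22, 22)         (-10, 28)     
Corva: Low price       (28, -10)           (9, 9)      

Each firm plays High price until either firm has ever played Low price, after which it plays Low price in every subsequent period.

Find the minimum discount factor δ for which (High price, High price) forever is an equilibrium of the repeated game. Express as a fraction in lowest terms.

Under grim trigger the critical discount factor is (T−C)/(T−P) with T = 28, C = 22, P = 9.
δ* = (28−22)/(28−9) = 6/19.

6/19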